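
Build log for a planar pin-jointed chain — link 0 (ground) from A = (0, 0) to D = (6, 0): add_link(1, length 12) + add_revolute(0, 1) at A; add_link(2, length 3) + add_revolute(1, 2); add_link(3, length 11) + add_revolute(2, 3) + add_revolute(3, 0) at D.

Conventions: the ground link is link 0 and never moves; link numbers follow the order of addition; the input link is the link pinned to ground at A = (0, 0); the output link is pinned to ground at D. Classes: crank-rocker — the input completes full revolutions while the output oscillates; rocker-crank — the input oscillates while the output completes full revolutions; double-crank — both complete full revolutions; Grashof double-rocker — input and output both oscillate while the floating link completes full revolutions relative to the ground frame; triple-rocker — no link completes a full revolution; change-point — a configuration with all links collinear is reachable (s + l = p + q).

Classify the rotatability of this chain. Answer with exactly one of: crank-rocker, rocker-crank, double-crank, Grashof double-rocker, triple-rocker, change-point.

lengths: ground=6, input=12, coupler=3, output=11
sorted: s=3 (shortest), l=12 (longest), p+q=17
s + l = 15 vs p + q = 17
s + l < p + q (Grashof) with shortest = coupler link → Grashof double-rocker

Grashof double-rocker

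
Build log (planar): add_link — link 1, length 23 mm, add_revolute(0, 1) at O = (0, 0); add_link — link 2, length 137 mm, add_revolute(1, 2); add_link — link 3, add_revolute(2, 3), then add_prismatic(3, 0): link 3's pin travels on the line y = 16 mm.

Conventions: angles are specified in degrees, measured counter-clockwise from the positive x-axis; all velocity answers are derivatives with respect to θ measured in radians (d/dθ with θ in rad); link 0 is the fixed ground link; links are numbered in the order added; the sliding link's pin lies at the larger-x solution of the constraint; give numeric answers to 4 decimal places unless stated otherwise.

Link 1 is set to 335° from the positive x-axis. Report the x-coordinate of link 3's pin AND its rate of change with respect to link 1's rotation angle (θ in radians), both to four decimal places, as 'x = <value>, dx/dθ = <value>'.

geometry: r = 23 mm, L = 137 mm, e = 16 mm
crank pin P = (r cos θ, r sin θ) = (20.845079, -9.720220)
h = r sin θ − e = -9.720220 − 16 = -25.720220
x = r cos θ + √(L² − h²) = 20.845079 + 134.564001 = 155.409080
dx/dθ = −r sin θ − h·r cos θ/√(L² − h²) (θ in radians; h = -25.720220) = 13.704495

x = 155.4091, dx/dθ = 13.7045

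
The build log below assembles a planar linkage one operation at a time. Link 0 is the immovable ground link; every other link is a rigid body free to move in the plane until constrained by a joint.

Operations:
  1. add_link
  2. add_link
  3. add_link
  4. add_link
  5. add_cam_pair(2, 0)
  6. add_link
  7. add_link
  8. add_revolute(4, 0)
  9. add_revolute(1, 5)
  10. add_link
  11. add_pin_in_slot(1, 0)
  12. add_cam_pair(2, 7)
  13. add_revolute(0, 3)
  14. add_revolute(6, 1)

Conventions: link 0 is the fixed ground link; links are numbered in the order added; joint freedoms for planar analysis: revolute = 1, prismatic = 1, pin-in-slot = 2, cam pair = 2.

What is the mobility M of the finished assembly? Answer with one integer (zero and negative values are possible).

link 0 = ground. State L|J1|J2 = 1|0|0
+link1  2|0|0
+link2  3|0|0
+link3  4|0|0
+link4  5|0|0
C(2,0) f=2→J2  5|0|1
+link5  6|0|1
+link6  7|0|1
R(4,0) f=1→J1  7|1|1
R(1,5) f=1→J1  7|2|1
+link7  8|2|1
PS(1,0) f=2→J2  8|2|2
C(2,7) f=2→J2  8|2|3
R(0,3) f=1→J1  8|3|3
R(6,1) f=1→J1  8|4|3
M = 3(8−1)−2·4−3 = 21−8−3 = 10

M = 10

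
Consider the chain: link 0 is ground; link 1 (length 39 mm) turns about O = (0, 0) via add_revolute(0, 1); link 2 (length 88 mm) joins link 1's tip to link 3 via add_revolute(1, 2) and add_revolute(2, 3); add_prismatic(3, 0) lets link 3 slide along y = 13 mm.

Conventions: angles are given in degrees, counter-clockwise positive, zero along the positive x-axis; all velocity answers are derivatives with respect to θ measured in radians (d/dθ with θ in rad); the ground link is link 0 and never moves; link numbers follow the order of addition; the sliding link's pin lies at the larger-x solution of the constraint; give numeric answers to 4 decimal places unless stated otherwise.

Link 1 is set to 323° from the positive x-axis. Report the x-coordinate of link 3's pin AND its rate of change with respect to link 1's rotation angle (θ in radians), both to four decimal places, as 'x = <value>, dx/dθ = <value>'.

geometry: r = 39 mm, L = 88 mm, e = 13 mm
crank pin P = (r cos θ, r sin θ) = (31.146785, -23.470786)
h = r sin θ − e = -23.470786 − 13 = -36.470786
x = r cos θ + √(L² − h²) = 31.146785 + 80.086714 = 111.233499
dx/dθ = −r sin θ − h·r cos θ/√(L² − h²) (θ in radians; h = -36.470786) = 37.654758

x = 111.2335, dx/dθ = 37.6548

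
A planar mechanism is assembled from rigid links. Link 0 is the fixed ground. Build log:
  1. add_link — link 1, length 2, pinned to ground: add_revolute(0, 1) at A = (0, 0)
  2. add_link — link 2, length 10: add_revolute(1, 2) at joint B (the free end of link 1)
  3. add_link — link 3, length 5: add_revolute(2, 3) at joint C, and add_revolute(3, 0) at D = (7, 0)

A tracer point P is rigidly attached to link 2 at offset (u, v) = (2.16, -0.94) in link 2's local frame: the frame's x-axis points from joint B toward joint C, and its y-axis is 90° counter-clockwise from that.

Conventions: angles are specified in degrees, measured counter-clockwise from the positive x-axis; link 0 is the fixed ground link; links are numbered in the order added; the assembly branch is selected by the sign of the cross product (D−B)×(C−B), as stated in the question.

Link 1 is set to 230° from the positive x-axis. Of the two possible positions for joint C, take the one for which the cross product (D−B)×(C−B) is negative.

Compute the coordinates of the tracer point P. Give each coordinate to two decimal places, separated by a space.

A=(0,0), D=(7.00,0)
B = A + 2.00·(cos230°, sin230°) = (-1.2856, -1.5321)
|BD| = 8.4260
circle(B,10.00) ∩ circle(D,5.00): a=8.6635, h=4.9944
  candidates: C₊=(6.3254,4.9543) cross=42.083; C₋=(8.1416,-4.8679) cross=-42.083
  branch - wants cross < 0 → take C=(8.1416,-4.8679) (cross=-42.083)
ex = (C−B)/|BC| = (0.9427,-0.3336); ey = (0.3336,0.9427)
P = B + 2.16·ex + -0.94·ey = (0.4371,-3.1388)

0.44 -3.14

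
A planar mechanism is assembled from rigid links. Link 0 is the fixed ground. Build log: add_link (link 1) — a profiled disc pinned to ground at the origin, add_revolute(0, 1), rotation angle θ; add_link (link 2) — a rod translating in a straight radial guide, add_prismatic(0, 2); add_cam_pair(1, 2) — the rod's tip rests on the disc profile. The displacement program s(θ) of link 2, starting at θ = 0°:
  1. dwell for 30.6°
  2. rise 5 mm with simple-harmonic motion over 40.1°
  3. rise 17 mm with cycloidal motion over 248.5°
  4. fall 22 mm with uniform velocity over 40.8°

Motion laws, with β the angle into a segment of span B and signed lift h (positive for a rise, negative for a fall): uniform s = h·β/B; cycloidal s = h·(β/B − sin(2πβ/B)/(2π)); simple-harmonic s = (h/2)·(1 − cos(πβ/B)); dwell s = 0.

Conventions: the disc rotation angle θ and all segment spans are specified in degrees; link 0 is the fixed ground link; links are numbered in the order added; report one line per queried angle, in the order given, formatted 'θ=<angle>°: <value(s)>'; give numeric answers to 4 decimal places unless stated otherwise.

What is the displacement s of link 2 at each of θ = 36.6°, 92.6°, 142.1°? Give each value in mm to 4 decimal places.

seg 1 [0°–30.6°] dwell: s stays 0.0000
seg 2 [30.6°–70.7°] simple-harmonic, h=5: θ=36.6° here. β=6, B=40.1. 5/2·(1 − cos(π·0.1496)) = 0.2712 → s = 0.2712
seg 2 [30.6°–70.7°] simple-harmonic, h=5: full span → s += 5 → s = 5.0000
seg 3 [70.7°–319.2°] cycloidal, h=17: θ=92.6° here. β=21.9, B=248.5. 17·(0.0881 − sin(2π·0.0881)/(2π)) = 0.0754 → s = 5.0754
seg 3 [70.7°–319.2°] cycloidal, h=17: θ=142.1° here. β=71.4, B=248.5. 17·(0.2873 − sin(2π·0.2873)/(2π)) = 2.2529 → s = 7.2529

θ=36.6°: 0.2712
θ=92.6°: 5.0754
θ=142.1°: 7.2529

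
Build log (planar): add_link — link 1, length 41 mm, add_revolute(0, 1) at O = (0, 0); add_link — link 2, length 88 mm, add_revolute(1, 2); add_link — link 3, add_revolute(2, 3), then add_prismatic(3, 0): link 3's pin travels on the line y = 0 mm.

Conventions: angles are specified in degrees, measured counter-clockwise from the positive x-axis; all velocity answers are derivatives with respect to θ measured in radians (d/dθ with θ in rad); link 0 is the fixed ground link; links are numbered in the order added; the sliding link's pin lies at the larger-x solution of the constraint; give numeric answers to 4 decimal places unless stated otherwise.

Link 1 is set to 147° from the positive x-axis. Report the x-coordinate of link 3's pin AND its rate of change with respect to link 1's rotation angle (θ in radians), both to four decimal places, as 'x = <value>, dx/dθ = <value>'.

geometry: r = 41 mm, L = 88 mm, e = 0 mm
crank pin P = (r cos θ, r sin θ) = (-34.385493, 22.330200)
h = r sin θ − e = 22.330200 − 0 = 22.330200
x = r cos θ + √(L² − h²) = -34.385493 + 85.119693 = 50.734200
dx/dθ = −r sin θ − h·r cos θ/√(L² − h²) (θ in radians; h = 22.330200) = -13.309550

x = 50.7342, dx/dθ = -13.3096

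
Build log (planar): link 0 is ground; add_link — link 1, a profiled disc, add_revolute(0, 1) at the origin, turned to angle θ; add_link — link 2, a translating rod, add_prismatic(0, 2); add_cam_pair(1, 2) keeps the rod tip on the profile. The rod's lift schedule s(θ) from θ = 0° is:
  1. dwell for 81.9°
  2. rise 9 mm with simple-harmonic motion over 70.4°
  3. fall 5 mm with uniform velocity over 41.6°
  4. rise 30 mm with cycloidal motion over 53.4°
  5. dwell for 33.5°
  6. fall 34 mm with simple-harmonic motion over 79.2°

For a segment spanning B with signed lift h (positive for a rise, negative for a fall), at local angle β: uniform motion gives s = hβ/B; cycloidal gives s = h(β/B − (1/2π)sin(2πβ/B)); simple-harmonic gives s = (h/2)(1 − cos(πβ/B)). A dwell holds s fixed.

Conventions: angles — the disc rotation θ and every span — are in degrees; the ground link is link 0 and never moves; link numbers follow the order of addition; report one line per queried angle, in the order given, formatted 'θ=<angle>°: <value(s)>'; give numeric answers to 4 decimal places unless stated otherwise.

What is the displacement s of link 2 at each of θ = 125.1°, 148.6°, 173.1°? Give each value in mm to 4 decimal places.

seg 1 [0°–81.9°] dwell: s stays 0.0000
seg 2 [81.9°–152.3°] simple-harmonic, h=9: θ=125.1° here. β=43.2, B=70.4. 9/2·(1 − cos(π·0.6136)) = 6.0726 → s = 6.0726
seg 2 [81.9°–152.3°] simple-harmonic, h=9: θ=148.6° here. β=66.7, B=70.4. 9/2·(1 − cos(π·0.9474)) = 8.9388 → s = 8.9388
seg 2 [81.9°–152.3°] simple-harmonic, h=9: full span → s += 9 → s = 9.0000
seg 3 [152.3°–193.9°] uniform, h=-5: θ=173.1° here. β=20.8, B=41.6. -5·20.8/41.6 = -2.5000 → s = 6.5000

θ=125.1°: 6.0726
θ=148.6°: 8.9388
θ=173.1°: 6.5000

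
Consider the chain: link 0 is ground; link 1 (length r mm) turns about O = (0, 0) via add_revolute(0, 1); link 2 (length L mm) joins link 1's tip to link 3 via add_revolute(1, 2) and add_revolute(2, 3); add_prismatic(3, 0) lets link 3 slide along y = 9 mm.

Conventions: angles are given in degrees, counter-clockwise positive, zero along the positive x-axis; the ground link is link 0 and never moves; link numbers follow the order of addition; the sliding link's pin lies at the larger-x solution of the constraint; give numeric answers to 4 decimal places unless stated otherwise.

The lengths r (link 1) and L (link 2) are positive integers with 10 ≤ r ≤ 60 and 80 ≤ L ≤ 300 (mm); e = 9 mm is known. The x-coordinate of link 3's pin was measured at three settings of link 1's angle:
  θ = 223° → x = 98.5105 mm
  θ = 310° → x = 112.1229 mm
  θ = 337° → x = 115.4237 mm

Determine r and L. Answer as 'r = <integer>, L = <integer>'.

constraint per measurement: (x − r cos θ)² + (r sin θ − e)² = L²
subtracting the θ₁ and θ₂ equations cancels the r² and L² terms:
r = (x₁² − x₂²) / (2[(x₁cos θ₁ + e sin θ₁) − (x₂cos θ₂ + e sin θ₂)]) = 10.0000 → r = 10
L² = (x₁ − r cos θ₁)² + (r sin θ₁ − e)² = 11448.9987 → L = 107.0000 → L = 107
check at θ₃=337°: x = 115.4237 (printed 115.4237) ✓

r = 10, L = 107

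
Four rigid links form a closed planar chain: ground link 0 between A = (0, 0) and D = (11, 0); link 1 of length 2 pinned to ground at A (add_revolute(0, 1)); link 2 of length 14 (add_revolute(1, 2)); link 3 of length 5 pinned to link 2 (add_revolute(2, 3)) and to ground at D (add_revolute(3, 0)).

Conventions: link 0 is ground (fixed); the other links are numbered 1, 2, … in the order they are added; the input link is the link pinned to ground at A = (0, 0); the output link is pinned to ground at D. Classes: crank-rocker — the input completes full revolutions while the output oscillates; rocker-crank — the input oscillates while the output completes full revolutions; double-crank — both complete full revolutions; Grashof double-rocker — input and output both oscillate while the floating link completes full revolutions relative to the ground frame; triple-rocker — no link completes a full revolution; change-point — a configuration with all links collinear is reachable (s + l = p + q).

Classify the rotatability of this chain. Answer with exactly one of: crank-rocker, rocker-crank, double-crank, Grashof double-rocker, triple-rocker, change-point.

lengths: ground=11, input=2, coupler=14, output=5
sorted: s=2 (shortest), l=14 (longest), p+q=16
s + l = 16 vs p + q = 16
s + l = p + q → change-point (collinear configuration reachable)

change-point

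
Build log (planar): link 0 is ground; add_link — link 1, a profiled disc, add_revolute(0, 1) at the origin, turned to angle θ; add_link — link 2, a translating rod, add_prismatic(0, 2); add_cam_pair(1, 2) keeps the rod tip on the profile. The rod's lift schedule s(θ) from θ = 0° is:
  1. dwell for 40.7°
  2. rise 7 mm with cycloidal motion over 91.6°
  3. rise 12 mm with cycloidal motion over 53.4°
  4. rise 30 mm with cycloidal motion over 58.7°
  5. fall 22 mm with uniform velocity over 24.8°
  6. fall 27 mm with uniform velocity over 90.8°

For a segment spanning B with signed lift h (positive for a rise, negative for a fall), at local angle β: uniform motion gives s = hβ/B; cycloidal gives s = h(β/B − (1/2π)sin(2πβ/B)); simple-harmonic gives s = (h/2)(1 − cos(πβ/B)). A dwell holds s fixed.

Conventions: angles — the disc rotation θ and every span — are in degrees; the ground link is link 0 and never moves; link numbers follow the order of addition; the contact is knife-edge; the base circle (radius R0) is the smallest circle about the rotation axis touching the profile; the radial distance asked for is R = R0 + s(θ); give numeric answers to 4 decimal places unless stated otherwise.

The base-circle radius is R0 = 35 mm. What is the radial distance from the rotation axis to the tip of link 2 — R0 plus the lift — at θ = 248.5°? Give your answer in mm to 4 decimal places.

seg 1 [0°–40.7°] dwell: s stays 0.0000
seg 2 [40.7°–132.3°] cycloidal, h=7: full span → s += 7 → s = 7.0000
seg 3 [132.3°–185.7°] cycloidal, h=12: full span → s += 12 → s = 19.0000
seg 4 [185.7°–244.4°] cycloidal, h=30: full span → s += 30 → s = 49.0000
seg 5 [244.4°–269.2°] uniform, h=-22: θ=248.5° here. β=4.1, B=24.8. -22·4.1/24.8 = -3.6371 → s = 45.3629
R = R0 + s = 35 + 45.3629 = 80.3629

80.3629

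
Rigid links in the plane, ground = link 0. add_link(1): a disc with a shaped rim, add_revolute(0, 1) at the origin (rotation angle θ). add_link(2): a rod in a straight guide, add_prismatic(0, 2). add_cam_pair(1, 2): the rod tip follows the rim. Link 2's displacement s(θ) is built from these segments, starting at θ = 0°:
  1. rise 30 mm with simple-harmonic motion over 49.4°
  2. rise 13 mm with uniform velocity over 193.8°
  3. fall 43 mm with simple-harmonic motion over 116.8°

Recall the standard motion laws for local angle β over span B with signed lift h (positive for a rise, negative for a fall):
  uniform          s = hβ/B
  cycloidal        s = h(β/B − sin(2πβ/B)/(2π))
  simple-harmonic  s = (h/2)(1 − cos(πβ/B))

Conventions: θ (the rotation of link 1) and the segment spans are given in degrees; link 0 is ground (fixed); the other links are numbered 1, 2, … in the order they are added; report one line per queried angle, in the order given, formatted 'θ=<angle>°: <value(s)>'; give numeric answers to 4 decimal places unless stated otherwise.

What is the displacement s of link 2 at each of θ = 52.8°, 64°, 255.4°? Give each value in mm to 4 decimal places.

segment 1 (0° to 49.4°, simple-harmonic, h = 30) is passed completely: s = 0.0000 + (30) = 30.0000
θ = 52.8° falls in segment 2 (49.4° to 243.2°, uniform, h = 13): β = 52.8 − 49.4 = 3.4°, B = 193.8°; Δs = 13·3.4/193.8 = 0.2281; s = 30.0000 + 0.2281 = 30.2281
θ = 64° falls in segment 2 (49.4° to 243.2°, uniform, h = 13): β = 64 − 49.4 = 14.6°, B = 193.8°; Δs = 13·14.6/193.8 = 0.9794; s = 30.0000 + 0.9794 = 30.9794
segment 2 (49.4° to 243.2°, uniform, h = 13) is passed completely: s = 30.0000 + (13) = 43.0000
θ = 255.4° falls in segment 3 (243.2° to 360°, simple-harmonic, h = -43): β = 255.4 − 243.2 = 12.2°, B = 116.8°; Δs = -43/2·(1 − cos(π·0.1045)) = -1.1472; s = 43.0000 − 1.1472 = 41.8528

θ=52.8°: 30.2281
θ=64°: 30.9794
θ=255.4°: 41.8528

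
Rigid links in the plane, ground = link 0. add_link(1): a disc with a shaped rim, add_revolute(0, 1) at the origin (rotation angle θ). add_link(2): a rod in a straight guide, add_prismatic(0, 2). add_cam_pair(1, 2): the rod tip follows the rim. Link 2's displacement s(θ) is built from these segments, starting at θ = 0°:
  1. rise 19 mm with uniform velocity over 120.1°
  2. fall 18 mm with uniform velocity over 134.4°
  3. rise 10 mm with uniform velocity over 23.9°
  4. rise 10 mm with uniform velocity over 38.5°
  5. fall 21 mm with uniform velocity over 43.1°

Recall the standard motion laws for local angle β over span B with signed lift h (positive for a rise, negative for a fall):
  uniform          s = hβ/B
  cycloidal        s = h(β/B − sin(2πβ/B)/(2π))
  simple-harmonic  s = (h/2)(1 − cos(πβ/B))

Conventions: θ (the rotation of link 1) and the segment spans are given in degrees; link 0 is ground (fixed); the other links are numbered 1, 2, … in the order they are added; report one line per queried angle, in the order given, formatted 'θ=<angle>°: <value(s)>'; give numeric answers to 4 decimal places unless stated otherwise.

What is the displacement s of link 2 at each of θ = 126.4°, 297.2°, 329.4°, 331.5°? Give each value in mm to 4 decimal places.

segment 1 (0° to 120.1°, uniform, h = 19) is passed completely: s = 0.0000 + (19) = 19.0000
θ = 126.4° falls in segment 2 (120.1° to 254.5°, uniform, h = -18): β = 126.4 − 120.1 = 6.3°, B = 134.4°; Δs = -18·6.3/134.4 = -0.8438; s = 19.0000 − 0.8438 = 18.1562
segment 2 (120.1° to 254.5°, uniform, h = -18) is passed completely: s = 19.0000 + (-18) = 1.0000
segment 3 (254.5° to 278.4°, uniform, h = 10) is passed completely: s = 1.0000 + (10) = 11.0000
θ = 297.2° falls in segment 4 (278.4° to 316.9°, uniform, h = 10): β = 297.2 − 278.4 = 18.8°, B = 38.5°; Δs = 10·18.8/38.5 = 4.8831; s = 11.0000 + 4.8831 = 15.8831
segment 4 (278.4° to 316.9°, uniform, h = 10) is passed completely: s = 11.0000 + (10) = 21.0000
θ = 329.4° falls in segment 5 (316.9° to 360°, uniform, h = -21): β = 329.4 − 316.9 = 12.5°, B = 43.1°; Δs = -21·12.5/43.1 = -6.0905; s = 21.0000 − 6.0905 = 14.9095
θ = 331.5° falls in segment 5 (316.9° to 360°, uniform, h = -21): β = 331.5 − 316.9 = 14.6°, B = 43.1°; Δs = -21·14.6/43.1 = -7.1137; s = 21.0000 − 7.1137 = 13.8863

θ=126.4°: 18.1562
θ=297.2°: 15.8831
θ=329.4°: 14.9095
θ=331.5°: 13.8863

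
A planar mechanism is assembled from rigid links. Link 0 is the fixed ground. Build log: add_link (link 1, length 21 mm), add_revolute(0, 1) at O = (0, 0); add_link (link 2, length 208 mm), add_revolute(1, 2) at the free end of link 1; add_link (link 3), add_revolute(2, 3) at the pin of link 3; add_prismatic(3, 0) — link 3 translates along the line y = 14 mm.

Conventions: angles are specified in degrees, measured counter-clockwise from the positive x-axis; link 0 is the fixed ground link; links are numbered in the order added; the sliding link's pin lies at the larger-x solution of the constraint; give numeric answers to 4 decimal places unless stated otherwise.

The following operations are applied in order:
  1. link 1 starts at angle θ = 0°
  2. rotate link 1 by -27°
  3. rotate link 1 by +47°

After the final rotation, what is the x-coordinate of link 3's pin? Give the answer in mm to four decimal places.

geometry: r = 21 mm, L = 208 mm, e = 14 mm; θ starts at 0°
rotate link 1 by -27°: θ ← 0° -27° = -27°
rotate link 1 by +47°: θ ← -27° +47° = 20°
crank pin P = (r cos θ, r sin θ) = (19.733545, 7.182423)
h = r sin θ − e = 7.182423 − 14 = -6.817577
x = r cos θ + √(L² − h²) = 19.733545 + 207.888241 = 227.621786

227.6218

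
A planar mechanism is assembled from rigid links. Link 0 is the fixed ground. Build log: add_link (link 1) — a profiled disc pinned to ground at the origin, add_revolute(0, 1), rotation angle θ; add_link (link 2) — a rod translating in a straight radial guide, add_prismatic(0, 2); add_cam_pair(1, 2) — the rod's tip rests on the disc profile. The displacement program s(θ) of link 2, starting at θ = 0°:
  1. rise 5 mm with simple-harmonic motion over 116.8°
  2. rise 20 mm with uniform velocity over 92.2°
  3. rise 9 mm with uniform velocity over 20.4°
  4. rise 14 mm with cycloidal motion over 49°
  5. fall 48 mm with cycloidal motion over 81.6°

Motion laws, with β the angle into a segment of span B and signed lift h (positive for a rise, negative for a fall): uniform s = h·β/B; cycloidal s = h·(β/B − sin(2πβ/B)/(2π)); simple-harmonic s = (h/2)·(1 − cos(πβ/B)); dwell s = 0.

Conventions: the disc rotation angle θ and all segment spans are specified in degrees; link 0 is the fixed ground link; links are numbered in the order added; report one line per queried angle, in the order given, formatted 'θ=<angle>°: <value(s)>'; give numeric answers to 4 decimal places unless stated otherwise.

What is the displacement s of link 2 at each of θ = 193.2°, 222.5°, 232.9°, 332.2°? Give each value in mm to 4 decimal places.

seg 1 [0°–116.8°] simple-harmonic, h=5: full span → s += 5 → s = 5.0000
seg 2 [116.8°–209°] uniform, h=20: θ=193.2° here. β=76.4, B=92.2. 20·76.4/92.2 = 16.5727 → s = 21.5727
seg 2 [116.8°–209°] uniform, h=20: full span → s += 20 → s = 25.0000
seg 3 [209°–229.4°] uniform, h=9: θ=222.5° here. β=13.5, B=20.4. 9·13.5/20.4 = 5.9559 → s = 30.9559
seg 3 [209°–229.4°] uniform, h=9: full span → s += 9 → s = 34.0000
seg 4 [229.4°–278.4°] cycloidal, h=14: θ=232.9° here. β=3.5, B=49. 14·(0.0714 − sin(2π·0.0714)/(2π)) = 0.0332 → s = 34.0332
seg 4 [229.4°–278.4°] cycloidal, h=14: full span → s += 14 → s = 48.0000
seg 5 [278.4°–360°] cycloidal, h=-48: θ=332.2° here. β=53.8, B=81.6. -48·(0.6593 − sin(2π·0.6593)/(2π)) = -38.0795 → s = 9.9205

θ=193.2°: 21.5727
θ=222.5°: 30.9559
θ=232.9°: 34.0332
θ=332.2°: 9.9205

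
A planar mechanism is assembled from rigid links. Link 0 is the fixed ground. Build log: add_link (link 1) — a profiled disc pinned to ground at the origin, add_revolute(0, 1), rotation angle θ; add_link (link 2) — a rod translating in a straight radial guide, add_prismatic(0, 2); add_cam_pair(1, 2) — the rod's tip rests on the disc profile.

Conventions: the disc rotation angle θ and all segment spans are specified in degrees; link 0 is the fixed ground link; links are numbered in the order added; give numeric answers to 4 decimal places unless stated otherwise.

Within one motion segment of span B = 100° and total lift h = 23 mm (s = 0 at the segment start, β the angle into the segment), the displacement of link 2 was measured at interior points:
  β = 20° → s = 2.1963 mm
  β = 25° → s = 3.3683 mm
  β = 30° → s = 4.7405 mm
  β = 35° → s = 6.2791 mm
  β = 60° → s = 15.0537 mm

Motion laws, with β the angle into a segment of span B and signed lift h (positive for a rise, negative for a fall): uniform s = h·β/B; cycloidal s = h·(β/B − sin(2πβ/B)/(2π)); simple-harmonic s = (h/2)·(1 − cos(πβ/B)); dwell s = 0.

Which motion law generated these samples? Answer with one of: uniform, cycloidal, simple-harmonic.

candidates at β/B = r: uniform s = h·r (linear in β); cycloidal s = h·(r − sin(2πr)/(2π)); simple-harmonic s = (h/2)(1 − cos(πr))
β=20°: printed 2.1963 | uniform 4.6000, cycloidal 1.1186, simple-harmonic 2.1963
β=25°: printed 3.3683 | uniform 5.7500, cycloidal 2.0894, simple-harmonic 3.3683
β=30°: printed 4.7405 | uniform 6.9000, cycloidal 3.4186, simple-harmonic 4.7405
β=35°: printed 6.2791 | uniform 8.0500, cycloidal 5.0885, simple-harmonic 6.2791
β=60°: printed 15.0537 | uniform 13.8000, cycloidal 15.9516, simple-harmonic 15.0537
only one law matches every sample → simple-harmonic

simple-harmonic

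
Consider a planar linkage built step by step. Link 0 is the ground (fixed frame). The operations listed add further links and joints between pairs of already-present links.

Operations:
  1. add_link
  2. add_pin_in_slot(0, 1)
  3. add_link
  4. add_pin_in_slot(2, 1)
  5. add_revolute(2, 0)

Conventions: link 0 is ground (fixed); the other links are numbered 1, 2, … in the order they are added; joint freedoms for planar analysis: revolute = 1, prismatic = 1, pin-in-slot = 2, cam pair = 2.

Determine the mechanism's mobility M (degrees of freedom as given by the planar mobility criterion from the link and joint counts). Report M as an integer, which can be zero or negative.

L=1 J1=0 J2=0
add link → L=2 J1=0 J2=0
PS@0,1 dof=2 J2 → L=2 J1=0 J2=1
add link → L=3 J1=0 J2=1
PS@2,1 dof=2 J2 → L=3 J1=0 J2=2
R@2,0 dof=1 J1 → L=3 J1=1 J2=2
M=3(L−1)−2J1−J2=3·2−2·1−2=2

M = 2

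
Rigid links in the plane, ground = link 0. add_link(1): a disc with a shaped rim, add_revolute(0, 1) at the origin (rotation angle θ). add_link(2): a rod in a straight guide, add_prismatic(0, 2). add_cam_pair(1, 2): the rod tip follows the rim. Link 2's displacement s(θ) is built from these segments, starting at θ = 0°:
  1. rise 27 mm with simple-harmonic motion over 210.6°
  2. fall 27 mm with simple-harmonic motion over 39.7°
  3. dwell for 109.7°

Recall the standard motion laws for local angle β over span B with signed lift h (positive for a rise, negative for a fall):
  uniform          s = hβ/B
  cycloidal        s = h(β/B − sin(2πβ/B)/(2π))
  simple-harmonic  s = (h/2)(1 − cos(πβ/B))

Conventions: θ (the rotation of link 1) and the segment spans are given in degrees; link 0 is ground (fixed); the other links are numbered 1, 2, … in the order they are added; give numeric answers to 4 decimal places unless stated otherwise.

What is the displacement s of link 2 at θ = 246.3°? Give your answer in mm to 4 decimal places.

segment 1 (0° to 210.6°, simple-harmonic, h = 27) is passed completely: s = 0.0000 + (27) = 27.0000
θ = 246.3° falls in segment 2 (210.6° to 250.3°, simple-harmonic, h = -27): β = 246.3 − 210.6 = 35.7°, B = 39.7°; Δs = -27/2·(1 − cos(π·0.8992)) = -26.3293; s = 27.0000 − 26.3293 = 0.6707

0.6707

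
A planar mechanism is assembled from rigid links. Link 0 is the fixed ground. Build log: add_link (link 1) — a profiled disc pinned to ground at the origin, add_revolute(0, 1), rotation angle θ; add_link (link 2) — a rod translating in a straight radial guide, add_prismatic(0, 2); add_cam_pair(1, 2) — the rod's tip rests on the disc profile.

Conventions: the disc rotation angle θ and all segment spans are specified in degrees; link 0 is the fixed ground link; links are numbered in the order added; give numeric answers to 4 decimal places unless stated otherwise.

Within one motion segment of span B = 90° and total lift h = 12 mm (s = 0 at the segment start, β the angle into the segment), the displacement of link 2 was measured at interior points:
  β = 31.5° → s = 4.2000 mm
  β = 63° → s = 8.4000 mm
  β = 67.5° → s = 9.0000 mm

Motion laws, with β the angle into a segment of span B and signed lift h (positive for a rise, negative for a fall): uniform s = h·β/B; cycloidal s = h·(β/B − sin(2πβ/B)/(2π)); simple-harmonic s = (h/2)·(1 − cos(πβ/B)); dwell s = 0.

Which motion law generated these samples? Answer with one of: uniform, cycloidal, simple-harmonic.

candidates at β/B = r: uniform s = h·r (linear in β); cycloidal s = h·(r − sin(2πr)/(2π)); simple-harmonic s = (h/2)(1 − cos(πr))
β=31.5°: printed 4.2000 | uniform 4.2000, cycloidal 2.6549, simple-harmonic 3.2761
β=63°: printed 8.4000 | uniform 8.4000, cycloidal 10.2164, simple-harmonic 9.5267
β=67.5°: printed 9.0000 | uniform 9.0000, cycloidal 10.9099, simple-harmonic 10.2426
only one law matches every sample → uniform

uniform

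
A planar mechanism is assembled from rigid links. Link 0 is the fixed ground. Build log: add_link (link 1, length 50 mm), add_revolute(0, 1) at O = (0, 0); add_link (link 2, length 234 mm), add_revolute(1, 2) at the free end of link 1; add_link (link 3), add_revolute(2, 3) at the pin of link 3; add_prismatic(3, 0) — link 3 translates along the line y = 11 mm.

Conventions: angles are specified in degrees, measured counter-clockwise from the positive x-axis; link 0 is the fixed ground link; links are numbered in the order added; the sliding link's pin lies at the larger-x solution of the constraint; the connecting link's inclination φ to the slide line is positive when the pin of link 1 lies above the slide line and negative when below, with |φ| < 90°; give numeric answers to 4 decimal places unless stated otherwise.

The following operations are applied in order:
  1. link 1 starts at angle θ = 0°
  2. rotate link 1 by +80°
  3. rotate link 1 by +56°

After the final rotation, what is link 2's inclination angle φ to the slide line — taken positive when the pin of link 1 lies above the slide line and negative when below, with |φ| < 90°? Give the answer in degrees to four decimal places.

geometry: r = 50 mm, L = 234 mm, e = 11 mm; θ starts at 0°
rotate link 1 by +80°: θ ← 0° +80° = 80°
rotate link 1 by +56°: θ ← 80° +56° = 136°
h = r sin θ − e = 34.732919 − 11 = 23.732919
sin φ = h / L = 23.732919 / 234 = 0.10142273
φ = arcsin(0.10142273) = 5.821103°

5.8211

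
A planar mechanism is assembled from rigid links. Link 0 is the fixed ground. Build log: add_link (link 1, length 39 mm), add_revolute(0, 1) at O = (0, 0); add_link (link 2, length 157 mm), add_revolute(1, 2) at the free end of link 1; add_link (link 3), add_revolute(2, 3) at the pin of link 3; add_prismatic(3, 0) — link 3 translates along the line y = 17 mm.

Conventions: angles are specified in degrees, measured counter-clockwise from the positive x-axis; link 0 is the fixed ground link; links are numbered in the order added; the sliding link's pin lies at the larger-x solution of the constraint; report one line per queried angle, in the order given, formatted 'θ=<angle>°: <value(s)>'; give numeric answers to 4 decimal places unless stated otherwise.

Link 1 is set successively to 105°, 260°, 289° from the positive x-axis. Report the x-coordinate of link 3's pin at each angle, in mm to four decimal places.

geometry: r = 39 mm, L = 157 mm, e = 17 mm
θ=105°: crank pin P = (r cos θ, r sin θ) = (-10.093943, 37.671107)
θ=105°: h = r sin θ − e = 37.671107 − 17 = 20.671107
θ=105°: x = r cos θ + √(L² − h²) = -10.093943 + 155.633240 = 145.539297
θ=260°: crank pin P = (r cos θ, r sin θ) = (-6.772279, -38.407502)
θ=260°: h = r sin θ − e = -38.407502 − 17 = -55.407502
θ=260°: x = r cos θ + √(L² − h²) = -6.772279 + 146.897953 = 140.125674
θ=289°: crank pin P = (r cos θ, r sin θ) = (12.697158, -36.875224)
θ=289°: h = r sin θ − e = -36.875224 − 17 = -53.875224
θ=289°: x = r cos θ + √(L² − h²) = 12.697158 + 147.466810 = 160.163968

θ=105°: 145.5393
θ=260°: 140.1257
θ=289°: 160.1640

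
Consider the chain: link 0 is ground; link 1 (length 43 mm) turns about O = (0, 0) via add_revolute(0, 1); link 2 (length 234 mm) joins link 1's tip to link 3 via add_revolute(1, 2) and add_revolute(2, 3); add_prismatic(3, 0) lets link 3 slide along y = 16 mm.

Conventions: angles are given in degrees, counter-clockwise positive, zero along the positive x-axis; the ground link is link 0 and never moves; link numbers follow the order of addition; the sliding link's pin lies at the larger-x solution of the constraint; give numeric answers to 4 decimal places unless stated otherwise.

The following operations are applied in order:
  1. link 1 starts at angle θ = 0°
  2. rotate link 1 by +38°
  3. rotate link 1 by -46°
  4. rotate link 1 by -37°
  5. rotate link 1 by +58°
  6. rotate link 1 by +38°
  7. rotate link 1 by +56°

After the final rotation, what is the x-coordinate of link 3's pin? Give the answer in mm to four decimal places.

geometry: r = 43 mm, L = 234 mm, e = 16 mm; θ starts at 0°
rotate link 1 by +38°: θ ← 0° +38° = 38°
rotate link 1 by -46°: θ ← 38° -46° = -8°
rotate link 1 by -37°: θ ← -8° -37° = -45°
rotate link 1 by +58°: θ ← -45° +58° = 13°
rotate link 1 by +38°: θ ← 13° +38° = 51°
rotate link 1 by +56°: θ ← 51° +56° = 107°
crank pin P = (r cos θ, r sin θ) = (-12.571983, 41.121105)
h = r sin θ − e = 41.121105 − 16 = 25.121105
x = r cos θ + √(L² − h²) = -12.571983 + 232.647652 = 220.075669

220.0757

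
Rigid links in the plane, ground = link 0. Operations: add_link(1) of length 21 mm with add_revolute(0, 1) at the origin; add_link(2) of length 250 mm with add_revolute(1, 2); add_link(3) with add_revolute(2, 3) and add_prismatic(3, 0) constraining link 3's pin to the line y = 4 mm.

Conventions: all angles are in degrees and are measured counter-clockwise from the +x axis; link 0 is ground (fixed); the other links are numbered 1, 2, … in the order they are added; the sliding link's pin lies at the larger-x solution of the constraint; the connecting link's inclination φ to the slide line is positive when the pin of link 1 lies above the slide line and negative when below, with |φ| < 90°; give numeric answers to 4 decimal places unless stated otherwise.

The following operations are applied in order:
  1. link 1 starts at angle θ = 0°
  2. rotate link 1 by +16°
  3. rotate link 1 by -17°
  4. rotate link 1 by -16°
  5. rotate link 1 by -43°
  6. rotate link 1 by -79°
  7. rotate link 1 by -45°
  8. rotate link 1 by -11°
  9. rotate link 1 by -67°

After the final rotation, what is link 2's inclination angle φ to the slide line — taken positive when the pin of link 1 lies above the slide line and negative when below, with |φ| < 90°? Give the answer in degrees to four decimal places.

geometry: r = 21 mm, L = 250 mm, e = 4 mm; θ starts at 0°
rotate link 1 by +16°: θ ← 0° +16° = 16°
rotate link 1 by -17°: θ ← 16° -17° = -1°
rotate link 1 by -16°: θ ← -1° -16° = -17°
rotate link 1 by -43°: θ ← -17° -43° = -60°
rotate link 1 by -79°: θ ← -60° -79° = -139°
rotate link 1 by -45°: θ ← -139° -45° = -184°
rotate link 1 by -11°: θ ← -184° -11° = -195°
rotate link 1 by -67°: θ ← -195° -67° = -262°
h = r sin θ − e = 20.795629 − 4 = 16.795629
sin φ = h / L = 16.795629 / 250 = 0.06718252
φ = arcsin(0.06718252) = 3.852176°

3.8522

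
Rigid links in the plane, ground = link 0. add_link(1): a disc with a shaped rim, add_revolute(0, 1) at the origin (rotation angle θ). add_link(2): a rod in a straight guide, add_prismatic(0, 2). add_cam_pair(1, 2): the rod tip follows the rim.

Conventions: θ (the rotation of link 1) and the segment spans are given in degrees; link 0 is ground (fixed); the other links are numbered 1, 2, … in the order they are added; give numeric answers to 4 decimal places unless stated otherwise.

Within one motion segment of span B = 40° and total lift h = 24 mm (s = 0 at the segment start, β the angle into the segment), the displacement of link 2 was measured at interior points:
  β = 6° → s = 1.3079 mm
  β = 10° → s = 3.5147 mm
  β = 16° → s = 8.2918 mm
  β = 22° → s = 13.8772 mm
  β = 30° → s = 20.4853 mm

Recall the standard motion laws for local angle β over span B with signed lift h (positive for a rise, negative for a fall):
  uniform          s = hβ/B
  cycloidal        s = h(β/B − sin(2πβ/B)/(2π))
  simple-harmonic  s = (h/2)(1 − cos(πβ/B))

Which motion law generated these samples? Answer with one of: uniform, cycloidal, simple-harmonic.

candidates at β/B = r: uniform s = h·r (linear in β); cycloidal s = h·(r − sin(2πr)/(2π)); simple-harmonic s = (h/2)(1 − cos(πr))
β=6°: printed 1.3079 | uniform 3.6000, cycloidal 0.5098, simple-harmonic 1.3079
β=10°: printed 3.5147 | uniform 6.0000, cycloidal 2.1803, simple-harmonic 3.5147
β=16°: printed 8.2918 | uniform 9.6000, cycloidal 7.3548, simple-harmonic 8.2918
β=22°: printed 13.8772 | uniform 13.2000, cycloidal 14.3804, simple-harmonic 13.8772
β=30°: printed 20.4853 | uniform 18.0000, cycloidal 21.8197, simple-harmonic 20.4853
only one law matches every sample → simple-harmonic

simple-harmonic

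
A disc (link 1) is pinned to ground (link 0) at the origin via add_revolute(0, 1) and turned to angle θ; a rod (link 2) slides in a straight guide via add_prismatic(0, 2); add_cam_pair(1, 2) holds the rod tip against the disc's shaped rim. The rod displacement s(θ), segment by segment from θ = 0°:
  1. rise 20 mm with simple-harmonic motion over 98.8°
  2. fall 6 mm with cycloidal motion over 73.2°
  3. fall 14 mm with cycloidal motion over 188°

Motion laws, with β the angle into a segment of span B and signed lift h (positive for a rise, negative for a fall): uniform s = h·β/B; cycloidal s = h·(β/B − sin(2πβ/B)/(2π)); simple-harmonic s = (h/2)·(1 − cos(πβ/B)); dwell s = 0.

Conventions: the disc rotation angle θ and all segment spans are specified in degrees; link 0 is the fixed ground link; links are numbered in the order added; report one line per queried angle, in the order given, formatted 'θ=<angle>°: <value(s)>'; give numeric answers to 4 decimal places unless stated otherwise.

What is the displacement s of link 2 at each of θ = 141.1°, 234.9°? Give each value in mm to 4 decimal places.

segment 1 (0° to 98.8°, simple-harmonic, h = 20) is passed completely: s = 0.0000 + (20) = 20.0000
θ = 141.1° falls in segment 2 (98.8° to 172°, cycloidal, h = -6): β = 141.1 − 98.8 = 42.3°, B = 73.2°; Δs = -6·(0.5779 − sin(2π·0.5779)/(2π)) = -3.9160; s = 20.0000 − 3.9160 = 16.0840
segment 2 (98.8° to 172°, cycloidal, h = -6) is passed completely: s = 20.0000 + (-6) = 14.0000
θ = 234.9° falls in segment 3 (172° to 360°, cycloidal, h = -14): β = 234.9 − 172 = 62.9°, B = 188°; Δs = -14·(0.3346 − sin(2π·0.3346)/(2π)) = -2.7631; s = 14.0000 − 2.7631 = 11.2369

θ=141.1°: 16.0840
θ=234.9°: 11.2369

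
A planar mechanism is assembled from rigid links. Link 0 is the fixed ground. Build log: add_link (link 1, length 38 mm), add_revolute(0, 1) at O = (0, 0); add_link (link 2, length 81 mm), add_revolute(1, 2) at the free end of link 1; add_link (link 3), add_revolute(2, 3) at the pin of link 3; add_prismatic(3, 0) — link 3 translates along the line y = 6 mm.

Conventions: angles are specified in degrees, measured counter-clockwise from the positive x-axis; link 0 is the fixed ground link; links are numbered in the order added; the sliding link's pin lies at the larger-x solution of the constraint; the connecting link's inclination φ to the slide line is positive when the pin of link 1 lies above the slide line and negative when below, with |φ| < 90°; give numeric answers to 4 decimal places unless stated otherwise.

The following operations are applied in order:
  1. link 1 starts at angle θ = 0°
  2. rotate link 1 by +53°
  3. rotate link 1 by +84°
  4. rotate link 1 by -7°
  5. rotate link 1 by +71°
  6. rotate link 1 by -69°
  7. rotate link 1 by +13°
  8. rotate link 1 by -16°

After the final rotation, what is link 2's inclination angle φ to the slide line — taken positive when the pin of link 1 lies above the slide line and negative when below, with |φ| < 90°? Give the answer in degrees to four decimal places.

geometry: r = 38 mm, L = 81 mm, e = 6 mm; θ starts at 0°
rotate link 1 by +53°: θ ← 0° +53° = 53°
rotate link 1 by +84°: θ ← 53° +84° = 137°
rotate link 1 by -7°: θ ← 137° -7° = 130°
rotate link 1 by +71°: θ ← 130° +71° = 201°
rotate link 1 by -69°: θ ← 201° -69° = 132°
rotate link 1 by +13°: θ ← 132° +13° = 145°
rotate link 1 by -16°: θ ← 145° -16° = 129°
h = r sin θ − e = 29.531547 − 6 = 23.531547
sin φ = h / L = 23.531547 / 81 = 0.29051292
φ = arcsin(0.29051292) = 16.888666°

16.8887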